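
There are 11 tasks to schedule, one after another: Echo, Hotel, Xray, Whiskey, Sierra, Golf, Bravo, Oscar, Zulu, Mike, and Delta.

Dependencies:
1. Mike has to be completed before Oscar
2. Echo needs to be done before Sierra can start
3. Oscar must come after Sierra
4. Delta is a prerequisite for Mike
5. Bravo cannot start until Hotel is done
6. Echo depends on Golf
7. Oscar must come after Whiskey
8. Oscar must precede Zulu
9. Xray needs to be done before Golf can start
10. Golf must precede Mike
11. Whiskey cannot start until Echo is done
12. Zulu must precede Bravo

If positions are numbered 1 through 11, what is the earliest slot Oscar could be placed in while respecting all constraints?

8

Working backwards through the constraints from Oscar, its full set of required predecessors is Echo, Xray, Whiskey, Sierra, Golf, Mike, Delta — 7 of them.
With 7 mandatory predecessors, the earliest Oscar can sit is position 7+1 = 8, and placing just those 7 first achieves it.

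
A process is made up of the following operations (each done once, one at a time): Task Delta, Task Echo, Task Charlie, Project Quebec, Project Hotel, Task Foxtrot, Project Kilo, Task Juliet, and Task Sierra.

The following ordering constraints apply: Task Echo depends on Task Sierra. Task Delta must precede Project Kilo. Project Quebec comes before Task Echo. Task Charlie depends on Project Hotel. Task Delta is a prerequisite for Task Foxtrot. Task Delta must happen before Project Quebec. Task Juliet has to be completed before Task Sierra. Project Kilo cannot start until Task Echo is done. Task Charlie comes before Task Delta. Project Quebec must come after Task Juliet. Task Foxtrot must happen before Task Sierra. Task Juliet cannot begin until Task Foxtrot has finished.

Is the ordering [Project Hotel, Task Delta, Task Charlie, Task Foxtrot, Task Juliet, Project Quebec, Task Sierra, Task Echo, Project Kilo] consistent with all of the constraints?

No

Here Task Charlie comes after Task Delta.
But one of the constraints requires Task Charlie before Task Delta, so this ordering violates it.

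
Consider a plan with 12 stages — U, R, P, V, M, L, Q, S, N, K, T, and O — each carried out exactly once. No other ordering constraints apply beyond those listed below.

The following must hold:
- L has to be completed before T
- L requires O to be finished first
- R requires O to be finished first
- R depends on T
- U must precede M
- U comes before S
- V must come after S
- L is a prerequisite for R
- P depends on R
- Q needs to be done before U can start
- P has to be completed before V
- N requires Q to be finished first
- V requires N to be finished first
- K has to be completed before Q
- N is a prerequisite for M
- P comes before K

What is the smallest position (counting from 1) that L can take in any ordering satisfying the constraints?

The only stage forced before L (directly or transitively) is O.
So at minimum 1 stage comes before L, putting L no earlier than position 2. That position is achievable by scheduling exactly that predecessor first.

2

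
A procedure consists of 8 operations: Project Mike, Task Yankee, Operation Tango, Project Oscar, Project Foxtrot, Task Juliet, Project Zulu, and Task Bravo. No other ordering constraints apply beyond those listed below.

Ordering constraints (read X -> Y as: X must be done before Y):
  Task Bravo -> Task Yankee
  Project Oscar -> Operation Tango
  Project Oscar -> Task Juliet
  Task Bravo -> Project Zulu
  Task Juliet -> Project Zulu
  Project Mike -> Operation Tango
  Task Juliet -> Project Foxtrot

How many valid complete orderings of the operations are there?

676

3 operations have no prerequisites (Project Mike, Project Oscar, Task Bravo), so any of them could come first.
Systematically extending each partial ordering one operation at a time and counting, there are 676 complete orderings.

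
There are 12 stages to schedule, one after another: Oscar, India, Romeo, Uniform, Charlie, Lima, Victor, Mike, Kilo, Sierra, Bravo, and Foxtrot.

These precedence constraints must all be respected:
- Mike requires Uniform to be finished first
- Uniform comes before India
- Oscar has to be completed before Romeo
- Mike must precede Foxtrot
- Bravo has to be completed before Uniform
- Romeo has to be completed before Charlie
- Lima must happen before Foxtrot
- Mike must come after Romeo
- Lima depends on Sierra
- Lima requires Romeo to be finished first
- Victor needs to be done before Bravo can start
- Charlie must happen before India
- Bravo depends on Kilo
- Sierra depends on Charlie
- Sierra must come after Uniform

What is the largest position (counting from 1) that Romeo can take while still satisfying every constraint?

6

The stages that are forced after Romeo, directly or by a chain of constraints, are India, Charlie, Lima, Mike, Sierra, Foxtrot. That's 6 stages.
So at least 6 stages follow Romeo, putting Romeo no later than position 6. That position is achievable by scheduling everything else first.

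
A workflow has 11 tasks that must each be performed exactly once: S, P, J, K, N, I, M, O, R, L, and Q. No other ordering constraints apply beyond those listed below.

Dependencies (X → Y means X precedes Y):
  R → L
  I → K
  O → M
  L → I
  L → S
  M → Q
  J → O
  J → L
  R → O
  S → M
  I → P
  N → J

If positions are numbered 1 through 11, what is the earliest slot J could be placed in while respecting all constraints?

Working backwards through the constraints from J, its only required predecessor is N.
So at minimum 1 task comes before J, putting J no earlier than position 2. That position is achievable by scheduling exactly that predecessor first.

2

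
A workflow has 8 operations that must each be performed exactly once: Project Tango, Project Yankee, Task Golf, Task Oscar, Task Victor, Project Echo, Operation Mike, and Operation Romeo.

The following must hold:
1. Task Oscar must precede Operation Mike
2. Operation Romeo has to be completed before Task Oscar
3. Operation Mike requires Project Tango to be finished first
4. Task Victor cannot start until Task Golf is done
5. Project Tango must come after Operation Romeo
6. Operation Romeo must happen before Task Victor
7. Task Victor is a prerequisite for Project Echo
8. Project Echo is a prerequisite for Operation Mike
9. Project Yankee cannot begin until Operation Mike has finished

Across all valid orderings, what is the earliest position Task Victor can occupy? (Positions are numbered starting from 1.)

The operations that are forced before Task Victor, directly or transitively, are Task Golf, Operation Romeo. That's 2 operations.
With 2 mandatory predecessors, the earliest Task Victor can sit is position 2+1 = 3, and placing just those 2 first achieves it.

3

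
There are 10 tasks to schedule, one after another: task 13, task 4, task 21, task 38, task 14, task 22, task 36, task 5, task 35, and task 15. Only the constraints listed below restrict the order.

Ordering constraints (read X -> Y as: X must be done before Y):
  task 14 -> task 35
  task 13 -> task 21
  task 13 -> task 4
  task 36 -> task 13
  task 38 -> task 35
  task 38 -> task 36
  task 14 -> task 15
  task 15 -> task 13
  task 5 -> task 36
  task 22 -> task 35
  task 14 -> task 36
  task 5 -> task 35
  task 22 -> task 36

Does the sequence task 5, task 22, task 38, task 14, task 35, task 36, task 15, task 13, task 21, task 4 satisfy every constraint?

Yes

Every stated constraint is respected: task 5 sits at position 1, ahead of task 36 at position 6, and each of the other listed pairs likewise has the predecessor earlier in the sequence.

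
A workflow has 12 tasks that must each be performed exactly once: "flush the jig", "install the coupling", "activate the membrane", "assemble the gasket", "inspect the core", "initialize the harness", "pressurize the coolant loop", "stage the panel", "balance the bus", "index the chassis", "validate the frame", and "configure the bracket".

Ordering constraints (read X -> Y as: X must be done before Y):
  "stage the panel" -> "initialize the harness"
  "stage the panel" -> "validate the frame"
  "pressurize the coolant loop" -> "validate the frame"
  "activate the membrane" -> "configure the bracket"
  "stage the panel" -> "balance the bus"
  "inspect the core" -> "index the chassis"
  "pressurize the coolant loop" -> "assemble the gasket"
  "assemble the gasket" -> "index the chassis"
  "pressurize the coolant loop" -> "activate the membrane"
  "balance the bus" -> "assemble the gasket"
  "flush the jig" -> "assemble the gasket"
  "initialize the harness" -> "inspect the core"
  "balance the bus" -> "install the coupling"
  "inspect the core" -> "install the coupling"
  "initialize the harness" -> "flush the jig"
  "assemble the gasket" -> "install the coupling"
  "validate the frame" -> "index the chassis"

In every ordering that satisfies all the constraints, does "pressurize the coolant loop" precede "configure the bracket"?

Yes

Following the dependencies: "pressurize the coolant loop" → "activate the membrane" → "configure the bracket".
Hence "pressurize the coolant loop" necessarily comes before "configure the bracket".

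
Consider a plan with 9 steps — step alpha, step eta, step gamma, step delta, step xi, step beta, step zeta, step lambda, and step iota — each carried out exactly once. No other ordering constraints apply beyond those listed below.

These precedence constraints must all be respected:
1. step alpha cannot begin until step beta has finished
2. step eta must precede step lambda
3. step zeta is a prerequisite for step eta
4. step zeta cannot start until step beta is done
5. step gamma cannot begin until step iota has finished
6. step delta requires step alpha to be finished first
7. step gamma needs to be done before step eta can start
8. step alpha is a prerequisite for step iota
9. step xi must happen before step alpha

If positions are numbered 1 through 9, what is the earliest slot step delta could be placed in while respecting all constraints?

4

Every step that must precede step delta has to come before it. Tracing all chains that end at step delta, those steps are: step alpha, step xi, step beta — 3 in total.
With 3 mandatory predecessors, the earliest step delta can sit is position 3+1 = 4, and placing just those 3 first achieves it.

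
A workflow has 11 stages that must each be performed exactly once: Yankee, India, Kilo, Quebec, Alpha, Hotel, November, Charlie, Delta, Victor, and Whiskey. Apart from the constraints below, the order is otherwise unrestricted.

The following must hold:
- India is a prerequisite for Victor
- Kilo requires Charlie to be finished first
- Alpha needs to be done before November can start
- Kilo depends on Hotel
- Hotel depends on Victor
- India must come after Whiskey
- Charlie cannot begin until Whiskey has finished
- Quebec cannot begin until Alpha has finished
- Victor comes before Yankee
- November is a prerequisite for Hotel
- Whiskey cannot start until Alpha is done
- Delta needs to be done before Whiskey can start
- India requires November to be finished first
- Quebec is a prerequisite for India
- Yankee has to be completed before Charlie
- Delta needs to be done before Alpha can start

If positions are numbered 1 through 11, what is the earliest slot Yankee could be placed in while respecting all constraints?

8

Working backwards through the constraints from Yankee, its full set of required predecessors is India, Quebec, Alpha, November, Delta, Victor, Whiskey — 7 of them.
With 7 mandatory predecessors, the earliest Yankee can sit is position 7+1 = 8, and placing just those 7 first achieves it.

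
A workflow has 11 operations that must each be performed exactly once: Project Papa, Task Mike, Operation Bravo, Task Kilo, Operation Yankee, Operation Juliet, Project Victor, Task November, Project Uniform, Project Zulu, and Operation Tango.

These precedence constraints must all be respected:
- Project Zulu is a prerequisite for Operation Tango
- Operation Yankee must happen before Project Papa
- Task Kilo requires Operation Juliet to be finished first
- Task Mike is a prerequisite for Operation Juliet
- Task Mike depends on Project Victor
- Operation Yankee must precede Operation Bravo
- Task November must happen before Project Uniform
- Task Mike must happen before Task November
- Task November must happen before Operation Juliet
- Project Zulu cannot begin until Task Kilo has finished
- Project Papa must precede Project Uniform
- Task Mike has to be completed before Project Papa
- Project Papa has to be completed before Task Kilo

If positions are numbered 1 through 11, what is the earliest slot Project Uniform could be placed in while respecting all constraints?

6

The operations that are forced before Project Uniform, directly or transitively, are Project Papa, Task Mike, Operation Yankee, Project Victor, Task November. That's 5 operations.
With 5 mandatory predecessors, the earliest Project Uniform can sit is position 5+1 = 6, and placing just those 5 first achieves it.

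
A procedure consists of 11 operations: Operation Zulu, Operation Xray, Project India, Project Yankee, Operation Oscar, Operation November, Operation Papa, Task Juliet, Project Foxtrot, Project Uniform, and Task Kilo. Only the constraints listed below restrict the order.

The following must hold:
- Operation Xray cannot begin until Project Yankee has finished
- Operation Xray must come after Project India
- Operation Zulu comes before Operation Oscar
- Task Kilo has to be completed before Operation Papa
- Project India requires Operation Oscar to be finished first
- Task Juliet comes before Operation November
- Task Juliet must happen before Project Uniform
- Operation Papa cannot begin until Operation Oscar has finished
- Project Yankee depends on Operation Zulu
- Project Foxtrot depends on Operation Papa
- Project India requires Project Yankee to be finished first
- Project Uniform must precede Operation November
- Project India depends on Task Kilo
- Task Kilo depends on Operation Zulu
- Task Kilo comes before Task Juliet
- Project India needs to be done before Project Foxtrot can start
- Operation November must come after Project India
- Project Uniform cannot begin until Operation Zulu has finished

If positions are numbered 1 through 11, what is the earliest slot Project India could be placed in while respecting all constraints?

The operations that are forced before Project India, directly or transitively, are Operation Zulu, Project Yankee, Operation Oscar, Task Kilo. That's 4 operations.
With 4 mandatory predecessors, the earliest Project India can sit is position 4+1 = 5, and placing just those 4 first achieves it.

5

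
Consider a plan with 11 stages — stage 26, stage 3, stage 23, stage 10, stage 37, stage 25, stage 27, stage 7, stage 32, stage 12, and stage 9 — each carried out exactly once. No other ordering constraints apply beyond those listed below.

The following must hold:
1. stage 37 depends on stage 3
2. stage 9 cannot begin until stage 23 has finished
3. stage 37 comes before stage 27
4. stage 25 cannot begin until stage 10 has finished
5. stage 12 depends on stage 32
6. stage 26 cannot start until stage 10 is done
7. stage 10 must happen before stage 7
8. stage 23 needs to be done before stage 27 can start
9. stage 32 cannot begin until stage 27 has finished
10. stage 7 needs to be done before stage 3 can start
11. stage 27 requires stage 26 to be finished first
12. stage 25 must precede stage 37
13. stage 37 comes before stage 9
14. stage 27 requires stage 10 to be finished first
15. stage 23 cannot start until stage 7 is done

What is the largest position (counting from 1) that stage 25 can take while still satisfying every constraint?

Every stage that must follow stage 25 has to come after it. Tracing all chains starting from stage 25, those stages are: stage 37, stage 27, stage 32, stage 12, stage 9 — 5 in total.
So at least 5 stages follow stage 25, putting stage 25 no later than position 6. That position is achievable by scheduling everything else first.

6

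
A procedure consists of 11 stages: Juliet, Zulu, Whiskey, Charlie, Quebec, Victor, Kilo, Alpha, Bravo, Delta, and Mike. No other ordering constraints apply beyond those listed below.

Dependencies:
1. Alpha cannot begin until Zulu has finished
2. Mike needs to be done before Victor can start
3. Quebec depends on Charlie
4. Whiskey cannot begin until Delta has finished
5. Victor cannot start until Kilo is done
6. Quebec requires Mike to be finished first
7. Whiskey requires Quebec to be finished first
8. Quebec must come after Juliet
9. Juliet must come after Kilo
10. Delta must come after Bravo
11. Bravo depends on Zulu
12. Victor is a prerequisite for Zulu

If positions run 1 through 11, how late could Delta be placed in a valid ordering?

Following the constraints forward from Delta, its only required successor is Whiskey.
With 1 mandatory successor out of 11 stages total, the latest slot for Delta is 11−1 = 10, and it's reachable by doing all non-successors before Delta.

10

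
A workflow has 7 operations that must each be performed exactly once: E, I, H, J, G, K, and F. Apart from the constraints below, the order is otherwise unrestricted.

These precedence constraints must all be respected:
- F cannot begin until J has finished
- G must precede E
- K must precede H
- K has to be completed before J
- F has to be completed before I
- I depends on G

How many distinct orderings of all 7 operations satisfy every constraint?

78

The operations with no prerequisites are G, K; any of them can be placed first.
Enumerating by repeatedly choosing an available operation (one whose prerequisites are all placed) gives 78 distinct complete orderings.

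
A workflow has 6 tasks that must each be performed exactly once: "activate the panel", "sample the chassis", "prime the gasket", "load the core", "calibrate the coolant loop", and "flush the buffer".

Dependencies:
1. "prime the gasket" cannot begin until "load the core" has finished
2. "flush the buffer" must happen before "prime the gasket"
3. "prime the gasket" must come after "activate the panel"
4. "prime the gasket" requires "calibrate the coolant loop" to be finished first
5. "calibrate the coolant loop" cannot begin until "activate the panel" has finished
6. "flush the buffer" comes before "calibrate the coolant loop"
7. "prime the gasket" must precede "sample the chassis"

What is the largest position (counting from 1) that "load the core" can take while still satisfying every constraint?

4

Following every chain forward from "load the core", the tasks that must come later are "sample the chassis", "prime the gasket" — 2 of them.
With 2 mandatory successors out of 6 tasks total, the latest slot for "load the core" is 6−2 = 4, and it's reachable by doing all non-successors before "load the core".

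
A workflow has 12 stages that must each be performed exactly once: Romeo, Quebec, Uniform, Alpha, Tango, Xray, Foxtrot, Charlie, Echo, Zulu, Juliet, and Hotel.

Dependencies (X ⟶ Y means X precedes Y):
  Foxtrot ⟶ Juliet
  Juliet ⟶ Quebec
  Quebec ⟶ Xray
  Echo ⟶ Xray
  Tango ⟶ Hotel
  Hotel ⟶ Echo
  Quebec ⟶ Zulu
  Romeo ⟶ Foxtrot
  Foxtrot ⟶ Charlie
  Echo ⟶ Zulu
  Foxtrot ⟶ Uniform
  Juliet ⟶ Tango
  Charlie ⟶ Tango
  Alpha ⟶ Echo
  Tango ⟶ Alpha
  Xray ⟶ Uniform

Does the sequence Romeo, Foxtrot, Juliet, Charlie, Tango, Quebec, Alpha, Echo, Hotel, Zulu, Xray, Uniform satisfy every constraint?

No

Here Hotel comes after Echo.
That contradicts the constraint that Hotel must precede Echo.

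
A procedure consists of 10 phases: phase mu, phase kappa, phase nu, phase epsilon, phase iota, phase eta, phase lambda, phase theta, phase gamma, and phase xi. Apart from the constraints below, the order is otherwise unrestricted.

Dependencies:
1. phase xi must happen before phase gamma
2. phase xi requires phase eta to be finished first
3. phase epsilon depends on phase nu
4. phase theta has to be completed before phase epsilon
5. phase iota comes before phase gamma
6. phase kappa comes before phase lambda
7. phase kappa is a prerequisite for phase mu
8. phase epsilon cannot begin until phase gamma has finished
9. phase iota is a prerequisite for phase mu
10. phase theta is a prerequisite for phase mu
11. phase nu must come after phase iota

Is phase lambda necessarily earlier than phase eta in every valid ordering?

Phase lambda and phase eta are not related by any chain of constraints.
There exist valid orderings with phase eta before phase lambda, so phase lambda is not required to come first.

No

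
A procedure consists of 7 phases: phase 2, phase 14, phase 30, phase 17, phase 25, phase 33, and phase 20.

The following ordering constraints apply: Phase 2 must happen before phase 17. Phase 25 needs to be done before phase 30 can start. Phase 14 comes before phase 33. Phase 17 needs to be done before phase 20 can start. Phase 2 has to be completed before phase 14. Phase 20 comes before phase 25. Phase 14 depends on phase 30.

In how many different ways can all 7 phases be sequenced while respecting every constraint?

1

Phase 2 is the only phase with nothing required before it, so every ordering starts there.
Every phase is then forced in turn, so only 1 complete ordering is consistent with the constraints.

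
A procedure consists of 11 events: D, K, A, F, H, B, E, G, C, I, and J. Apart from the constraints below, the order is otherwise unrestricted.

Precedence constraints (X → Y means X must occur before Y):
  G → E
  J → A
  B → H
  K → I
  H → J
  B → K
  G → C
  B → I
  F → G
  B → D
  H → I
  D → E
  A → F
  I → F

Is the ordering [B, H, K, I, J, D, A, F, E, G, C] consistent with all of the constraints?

In the proposed order, E appears before G.
That contradicts the constraint that G must precede E.

No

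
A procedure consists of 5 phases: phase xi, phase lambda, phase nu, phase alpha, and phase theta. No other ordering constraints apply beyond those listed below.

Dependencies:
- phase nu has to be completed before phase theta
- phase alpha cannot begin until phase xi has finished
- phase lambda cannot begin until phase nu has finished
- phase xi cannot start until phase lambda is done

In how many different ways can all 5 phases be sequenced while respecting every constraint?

4

Only phase nu has no prerequisites, so it must go first.
Systematically extending each partial ordering one phase at a time and counting, there are 4 complete orderings.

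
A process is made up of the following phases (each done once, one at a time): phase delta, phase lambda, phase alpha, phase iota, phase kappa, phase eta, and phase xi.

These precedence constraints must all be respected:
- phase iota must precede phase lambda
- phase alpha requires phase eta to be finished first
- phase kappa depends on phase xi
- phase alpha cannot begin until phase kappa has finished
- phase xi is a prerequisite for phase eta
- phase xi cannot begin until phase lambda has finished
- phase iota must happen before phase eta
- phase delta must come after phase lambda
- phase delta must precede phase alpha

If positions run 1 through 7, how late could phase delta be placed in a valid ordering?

6

The only phase forced after phase delta (directly or by a chain) is phase alpha.
So at least 1 phase follows phase delta, putting phase delta no later than position 6. That position is achievable by scheduling everything else first.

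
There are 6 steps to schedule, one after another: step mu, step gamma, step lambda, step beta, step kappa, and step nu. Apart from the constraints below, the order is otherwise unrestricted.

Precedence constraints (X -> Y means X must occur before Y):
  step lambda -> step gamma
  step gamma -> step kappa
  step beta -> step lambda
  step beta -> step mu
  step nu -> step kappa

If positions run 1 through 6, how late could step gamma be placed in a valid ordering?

5

The only step forced after step gamma (directly or by a chain) is step kappa.
So at least 1 step follows step gamma, putting step gamma no later than position 5. That position is achievable by scheduling everything else first.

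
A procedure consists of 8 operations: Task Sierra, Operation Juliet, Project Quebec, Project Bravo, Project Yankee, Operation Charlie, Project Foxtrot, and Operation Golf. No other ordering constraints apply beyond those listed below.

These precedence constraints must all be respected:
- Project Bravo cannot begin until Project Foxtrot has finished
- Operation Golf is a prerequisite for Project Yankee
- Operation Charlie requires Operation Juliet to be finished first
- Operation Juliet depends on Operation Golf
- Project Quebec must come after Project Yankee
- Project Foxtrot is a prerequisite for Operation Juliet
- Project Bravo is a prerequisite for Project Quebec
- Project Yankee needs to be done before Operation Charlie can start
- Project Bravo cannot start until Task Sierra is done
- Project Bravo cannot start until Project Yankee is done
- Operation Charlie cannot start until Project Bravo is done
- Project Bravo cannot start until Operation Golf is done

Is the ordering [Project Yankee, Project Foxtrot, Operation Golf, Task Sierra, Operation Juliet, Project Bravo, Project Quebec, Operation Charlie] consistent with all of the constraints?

Here Operation Golf comes after Project Yankee.
But one of the constraints requires Operation Golf before Project Yankee, so this ordering violates it.

No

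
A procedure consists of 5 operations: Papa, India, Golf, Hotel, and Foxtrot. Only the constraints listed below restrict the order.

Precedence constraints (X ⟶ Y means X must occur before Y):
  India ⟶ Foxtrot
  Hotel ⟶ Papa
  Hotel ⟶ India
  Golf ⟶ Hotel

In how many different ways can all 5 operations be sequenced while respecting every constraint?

3

Golf is the only operation with nothing required before it, so every ordering starts there.
Systematically extending each partial ordering one operation at a time and counting, there are 3 complete orderings.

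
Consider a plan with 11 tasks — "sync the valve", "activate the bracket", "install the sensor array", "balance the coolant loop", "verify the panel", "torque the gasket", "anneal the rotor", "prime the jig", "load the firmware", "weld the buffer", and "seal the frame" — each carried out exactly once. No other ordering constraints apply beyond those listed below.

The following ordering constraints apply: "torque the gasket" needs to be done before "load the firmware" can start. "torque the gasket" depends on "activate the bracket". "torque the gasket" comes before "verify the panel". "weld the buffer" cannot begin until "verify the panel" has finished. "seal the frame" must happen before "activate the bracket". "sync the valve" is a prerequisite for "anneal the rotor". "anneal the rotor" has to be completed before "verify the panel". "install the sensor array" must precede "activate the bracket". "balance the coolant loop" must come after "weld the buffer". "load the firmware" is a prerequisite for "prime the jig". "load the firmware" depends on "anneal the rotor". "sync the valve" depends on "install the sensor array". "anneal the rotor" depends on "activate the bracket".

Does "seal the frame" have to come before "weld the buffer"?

Following the dependencies: "seal the frame" → "activate the bracket" → "torque the gasket" → "verify the panel" → "weld the buffer".
So "seal the frame" must precede "weld the buffer" in any valid ordering.

Yes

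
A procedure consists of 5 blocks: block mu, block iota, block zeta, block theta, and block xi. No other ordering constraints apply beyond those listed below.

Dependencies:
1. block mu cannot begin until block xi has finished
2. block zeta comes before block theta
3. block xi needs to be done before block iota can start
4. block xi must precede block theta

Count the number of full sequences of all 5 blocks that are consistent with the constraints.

18

The blocks with no prerequisites are block zeta, block xi; any of them can be placed first.
Enumerating by repeatedly choosing an available block (one whose prerequisites are all placed) gives 18 distinct complete orderings.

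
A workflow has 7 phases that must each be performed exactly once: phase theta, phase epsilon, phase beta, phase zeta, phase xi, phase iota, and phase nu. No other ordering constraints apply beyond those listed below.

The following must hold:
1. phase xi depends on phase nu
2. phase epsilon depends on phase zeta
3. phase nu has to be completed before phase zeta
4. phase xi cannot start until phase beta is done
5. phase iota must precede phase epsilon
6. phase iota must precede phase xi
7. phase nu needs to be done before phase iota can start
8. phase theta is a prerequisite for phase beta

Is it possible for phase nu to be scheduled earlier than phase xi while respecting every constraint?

Yes

The constraints force phase nu before phase xi, so yes — every valid ordering has phase nu earlier.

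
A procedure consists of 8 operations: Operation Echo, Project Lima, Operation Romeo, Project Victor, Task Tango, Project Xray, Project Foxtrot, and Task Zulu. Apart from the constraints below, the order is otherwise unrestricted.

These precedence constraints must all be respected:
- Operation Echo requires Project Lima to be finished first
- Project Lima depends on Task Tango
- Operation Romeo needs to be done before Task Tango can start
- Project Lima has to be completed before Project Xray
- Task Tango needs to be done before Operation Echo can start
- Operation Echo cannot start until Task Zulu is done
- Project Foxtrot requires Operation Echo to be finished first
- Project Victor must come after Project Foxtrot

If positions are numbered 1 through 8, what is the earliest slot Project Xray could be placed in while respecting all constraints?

Working backwards through the constraints from Project Xray, its full set of required predecessors is Project Lima, Operation Romeo, Task Tango — 3 of them.
With 3 mandatory predecessors, the earliest Project Xray can sit is position 3+1 = 4, and placing just those 3 first achieves it.

4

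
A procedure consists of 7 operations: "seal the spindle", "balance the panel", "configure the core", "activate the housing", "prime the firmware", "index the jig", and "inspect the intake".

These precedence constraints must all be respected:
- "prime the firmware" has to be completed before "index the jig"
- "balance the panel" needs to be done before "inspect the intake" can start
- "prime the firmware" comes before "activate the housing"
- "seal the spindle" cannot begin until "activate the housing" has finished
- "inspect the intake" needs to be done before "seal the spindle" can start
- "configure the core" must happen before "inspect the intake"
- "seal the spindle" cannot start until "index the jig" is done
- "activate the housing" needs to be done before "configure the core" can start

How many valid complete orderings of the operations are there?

2 operations have no prerequisites ("balance the panel", "prime the firmware"), so any of them could come first.
Systematically extending each partial ordering one operation at a time and counting, there are 19 complete orderings.

19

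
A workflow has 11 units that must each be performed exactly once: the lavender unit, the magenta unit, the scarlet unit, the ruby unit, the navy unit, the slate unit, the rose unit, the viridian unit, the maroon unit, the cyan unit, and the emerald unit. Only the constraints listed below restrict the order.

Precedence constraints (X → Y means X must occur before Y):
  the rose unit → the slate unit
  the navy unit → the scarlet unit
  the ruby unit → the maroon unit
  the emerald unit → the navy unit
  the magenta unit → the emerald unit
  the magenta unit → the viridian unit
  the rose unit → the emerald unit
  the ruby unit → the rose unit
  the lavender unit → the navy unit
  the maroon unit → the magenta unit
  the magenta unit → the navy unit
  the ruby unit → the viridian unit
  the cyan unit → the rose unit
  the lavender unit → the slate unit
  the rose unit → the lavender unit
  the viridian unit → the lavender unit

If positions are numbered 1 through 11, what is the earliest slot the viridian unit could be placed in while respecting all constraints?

Working backwards through the constraints from the viridian unit, its full set of required predecessors is the magenta unit, the ruby unit, the maroon unit — 3 of them.
So at minimum 3 units come before the viridian unit, putting the viridian unit no earlier than position 4. That position is achievable by scheduling exactly those predecessors first.

4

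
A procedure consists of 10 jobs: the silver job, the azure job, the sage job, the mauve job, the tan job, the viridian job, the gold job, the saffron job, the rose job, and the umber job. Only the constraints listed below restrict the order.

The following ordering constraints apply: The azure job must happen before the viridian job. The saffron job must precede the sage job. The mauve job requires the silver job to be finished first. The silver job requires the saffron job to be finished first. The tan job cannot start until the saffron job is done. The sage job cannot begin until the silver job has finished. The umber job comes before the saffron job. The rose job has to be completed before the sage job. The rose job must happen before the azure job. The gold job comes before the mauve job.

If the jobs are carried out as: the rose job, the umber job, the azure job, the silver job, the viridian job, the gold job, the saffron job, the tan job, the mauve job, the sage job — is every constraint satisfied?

The sequence places the silver job ahead of the saffron job.
Since the saffron job is required before the silver job, the ordering is invalid.

No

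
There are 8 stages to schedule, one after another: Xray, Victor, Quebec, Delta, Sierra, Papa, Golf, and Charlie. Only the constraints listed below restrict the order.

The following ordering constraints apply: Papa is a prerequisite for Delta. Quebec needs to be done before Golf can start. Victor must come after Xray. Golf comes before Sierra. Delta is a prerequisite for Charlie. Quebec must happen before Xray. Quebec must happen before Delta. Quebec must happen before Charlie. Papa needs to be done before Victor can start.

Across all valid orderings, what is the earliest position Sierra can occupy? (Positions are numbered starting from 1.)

3

The stages that are forced before Sierra, directly or transitively, are Quebec, Golf. That's 2 stages.
With 2 mandatory predecessors, the earliest Sierra can sit is position 2+1 = 3, and placing just those 2 first achieves it.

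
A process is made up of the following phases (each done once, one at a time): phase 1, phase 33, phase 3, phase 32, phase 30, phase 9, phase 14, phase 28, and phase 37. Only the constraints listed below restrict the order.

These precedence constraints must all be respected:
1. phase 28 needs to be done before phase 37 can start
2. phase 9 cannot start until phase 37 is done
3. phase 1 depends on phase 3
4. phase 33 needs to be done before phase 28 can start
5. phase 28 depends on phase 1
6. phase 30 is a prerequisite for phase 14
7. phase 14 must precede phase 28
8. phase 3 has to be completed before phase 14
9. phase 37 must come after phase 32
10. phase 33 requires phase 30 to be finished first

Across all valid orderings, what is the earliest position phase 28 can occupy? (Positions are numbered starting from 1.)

The phases that are forced before phase 28, directly or transitively, are phase 1, phase 33, phase 3, phase 30, phase 14. That's 5 phases.
With 5 mandatory predecessors, the earliest phase 28 can sit is position 5+1 = 6, and placing just those 5 first achieves it.

6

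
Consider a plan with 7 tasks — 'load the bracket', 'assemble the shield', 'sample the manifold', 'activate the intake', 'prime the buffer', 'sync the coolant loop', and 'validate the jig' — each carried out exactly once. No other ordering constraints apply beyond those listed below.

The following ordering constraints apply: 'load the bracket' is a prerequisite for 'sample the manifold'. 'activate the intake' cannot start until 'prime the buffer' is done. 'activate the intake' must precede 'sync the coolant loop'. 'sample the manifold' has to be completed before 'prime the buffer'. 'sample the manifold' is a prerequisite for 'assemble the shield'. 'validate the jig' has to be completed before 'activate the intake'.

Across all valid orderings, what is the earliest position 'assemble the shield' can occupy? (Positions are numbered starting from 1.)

3

The tasks that are forced before 'assemble the shield', directly or transitively, are 'load the bracket', 'sample the manifold'. That's 2 tasks.
With 2 mandatory predecessors, the earliest 'assemble the shield' can sit is position 2+1 = 3, and placing just those 2 first achieves it.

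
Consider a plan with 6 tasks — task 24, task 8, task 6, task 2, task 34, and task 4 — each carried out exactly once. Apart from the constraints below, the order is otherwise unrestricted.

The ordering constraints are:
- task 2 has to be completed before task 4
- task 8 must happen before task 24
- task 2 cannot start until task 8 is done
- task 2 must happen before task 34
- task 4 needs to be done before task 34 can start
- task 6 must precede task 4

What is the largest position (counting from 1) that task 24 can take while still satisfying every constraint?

6

No constraint forces any task after task 24, so it can be placed last, in position 6.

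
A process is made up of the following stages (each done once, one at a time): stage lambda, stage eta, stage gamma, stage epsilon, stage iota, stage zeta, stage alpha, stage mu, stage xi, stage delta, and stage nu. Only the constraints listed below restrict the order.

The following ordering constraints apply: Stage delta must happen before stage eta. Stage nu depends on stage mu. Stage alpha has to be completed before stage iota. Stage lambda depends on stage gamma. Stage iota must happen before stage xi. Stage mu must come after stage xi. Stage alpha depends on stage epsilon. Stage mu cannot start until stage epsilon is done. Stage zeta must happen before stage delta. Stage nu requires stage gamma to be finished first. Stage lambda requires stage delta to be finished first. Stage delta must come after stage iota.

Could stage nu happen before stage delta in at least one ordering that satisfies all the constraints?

No chain of constraints runs from stage delta to stage nu, so stage delta is not required to come first.
That means at least one valid schedule has stage nu before stage delta.

Yes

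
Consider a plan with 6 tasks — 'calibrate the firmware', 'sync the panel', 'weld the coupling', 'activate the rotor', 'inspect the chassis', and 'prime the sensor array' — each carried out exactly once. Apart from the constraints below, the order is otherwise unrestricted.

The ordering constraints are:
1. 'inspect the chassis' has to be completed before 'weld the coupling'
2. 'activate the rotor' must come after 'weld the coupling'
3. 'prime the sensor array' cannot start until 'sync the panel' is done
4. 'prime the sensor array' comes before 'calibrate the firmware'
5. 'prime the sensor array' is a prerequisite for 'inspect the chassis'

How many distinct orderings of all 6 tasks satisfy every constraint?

4

Only 'sync the panel' has no prerequisites, so it must go first.
Systematically extending each partial ordering one task at a time and counting, there are 4 complete orderings.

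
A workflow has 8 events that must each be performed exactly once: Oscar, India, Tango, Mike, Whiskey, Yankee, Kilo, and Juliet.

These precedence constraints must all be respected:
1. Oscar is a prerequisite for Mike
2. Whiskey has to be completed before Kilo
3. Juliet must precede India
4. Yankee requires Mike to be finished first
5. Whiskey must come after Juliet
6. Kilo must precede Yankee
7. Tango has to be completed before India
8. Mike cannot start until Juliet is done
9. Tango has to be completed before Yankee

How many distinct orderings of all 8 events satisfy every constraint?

The events with no prerequisites are Oscar, Tango, Juliet; any of them can be placed first.
Enumerating by repeatedly choosing an available event (one whose prerequisites are all placed) gives 228 distinct complete orderings.

228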